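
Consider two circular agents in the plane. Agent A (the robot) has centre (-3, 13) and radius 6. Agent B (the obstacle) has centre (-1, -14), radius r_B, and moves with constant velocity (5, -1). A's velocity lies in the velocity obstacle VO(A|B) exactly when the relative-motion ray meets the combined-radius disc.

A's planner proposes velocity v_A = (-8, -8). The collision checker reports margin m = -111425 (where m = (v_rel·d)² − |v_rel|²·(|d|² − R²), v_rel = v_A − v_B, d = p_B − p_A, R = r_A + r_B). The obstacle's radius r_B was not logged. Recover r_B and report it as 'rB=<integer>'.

m = -111425
d = (2, -27);  v_rel = (-13, -7),  |v_rel|² = 218
v_rel×d = (-13)·(-27) − (-7)·(2) = 365
since m = R²·218 − 365²:  R² = (133225 + -111425) / 218 = 100
R = √100 = 10  ⇒  r_B = 10 − 6 = 4

rB=4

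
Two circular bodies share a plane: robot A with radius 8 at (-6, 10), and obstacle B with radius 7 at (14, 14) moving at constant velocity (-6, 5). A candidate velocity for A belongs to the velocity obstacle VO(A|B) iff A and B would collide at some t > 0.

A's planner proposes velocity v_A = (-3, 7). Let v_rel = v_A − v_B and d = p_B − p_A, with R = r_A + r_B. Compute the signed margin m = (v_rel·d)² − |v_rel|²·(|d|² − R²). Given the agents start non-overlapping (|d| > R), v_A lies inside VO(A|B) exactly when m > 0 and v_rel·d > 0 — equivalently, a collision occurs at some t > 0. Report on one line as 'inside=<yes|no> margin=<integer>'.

d = (20, 4),  |d|² = 416;  R = 8+7 = 15,  c = 416−15² = 191
v_rel = (3, 2),  |v_rel|² = 13;  v_rel·d = (3)·(20) + (2)·(4) = 68
13·t² − 136·t + 191 = 0  ⇒  m = 68² − 13·191 = 2141
m = 2141 > 0,  v_rel·d = 68 > 0  ⇒  inside

inside=yes margin=2141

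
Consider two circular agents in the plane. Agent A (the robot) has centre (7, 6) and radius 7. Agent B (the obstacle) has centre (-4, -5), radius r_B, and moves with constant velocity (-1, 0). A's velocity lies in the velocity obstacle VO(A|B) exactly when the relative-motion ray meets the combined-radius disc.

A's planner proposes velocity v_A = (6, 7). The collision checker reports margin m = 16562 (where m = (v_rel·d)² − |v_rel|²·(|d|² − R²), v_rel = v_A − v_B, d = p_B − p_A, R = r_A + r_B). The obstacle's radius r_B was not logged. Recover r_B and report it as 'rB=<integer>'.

m = 16562
d = (-11, -11);  v_rel = (7, 7),  |v_rel|² = 98
v_rel×d = (7)·(-11) − (7)·(-11) = 0
since m = R²·98 − 0²:  R² = (0 + 16562) / 98 = 169
R = √169 = 13  ⇒  r_B = 13 − 7 = 6

rB=6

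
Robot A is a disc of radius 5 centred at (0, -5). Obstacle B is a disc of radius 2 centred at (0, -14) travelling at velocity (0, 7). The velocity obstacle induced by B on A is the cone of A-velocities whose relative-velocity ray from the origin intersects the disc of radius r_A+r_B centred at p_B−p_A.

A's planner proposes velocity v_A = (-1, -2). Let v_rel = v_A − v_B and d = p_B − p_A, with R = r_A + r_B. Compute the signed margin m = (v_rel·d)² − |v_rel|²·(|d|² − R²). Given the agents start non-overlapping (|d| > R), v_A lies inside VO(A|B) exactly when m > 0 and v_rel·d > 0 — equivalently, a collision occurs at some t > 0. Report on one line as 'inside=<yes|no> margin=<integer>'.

d = (0, -9),  |d|² = 81;  R = 5+2 = 7,  c = 81−7² = 32
v_rel = (-1, -9),  |v_rel|² = 82;  v_rel·d = (-1)·(0) + (-9)·(-9) = 81
82·t² − 162·t + 32 = 0  ⇒  m = 81² − 82·32 = 3937
m = 3937 > 0,  v_rel·d = 81 > 0  ⇒  inside

inside=yes margin=3937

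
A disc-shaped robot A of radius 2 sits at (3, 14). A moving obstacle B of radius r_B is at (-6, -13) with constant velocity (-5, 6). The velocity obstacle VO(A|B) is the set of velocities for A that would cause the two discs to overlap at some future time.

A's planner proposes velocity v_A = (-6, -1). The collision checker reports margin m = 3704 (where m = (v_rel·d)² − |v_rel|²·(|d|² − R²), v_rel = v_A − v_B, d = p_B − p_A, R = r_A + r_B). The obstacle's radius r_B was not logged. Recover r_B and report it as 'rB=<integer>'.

m = 3704
d = (-9, -27);  v_rel = (-1, -7),  |v_rel|² = 50
v_rel×d = (-1)·(-27) − (-7)·(-9) = -36
since m = R²·50 − (-36)²:  R² = (1296 + 3704) / 50 = 100
R = √100 = 10  ⇒  r_B = 10 − 2 = 8

rB=8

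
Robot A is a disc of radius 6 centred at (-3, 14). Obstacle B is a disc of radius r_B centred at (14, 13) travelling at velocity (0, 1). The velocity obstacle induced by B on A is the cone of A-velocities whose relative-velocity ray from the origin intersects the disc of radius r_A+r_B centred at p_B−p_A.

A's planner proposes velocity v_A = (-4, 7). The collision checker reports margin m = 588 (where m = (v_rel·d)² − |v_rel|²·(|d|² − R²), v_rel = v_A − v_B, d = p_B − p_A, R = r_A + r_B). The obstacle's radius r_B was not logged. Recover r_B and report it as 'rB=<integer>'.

m = 588
d = (17, -1);  v_rel = (-4, 6),  |v_rel|² = 52
v_rel×d = (-4)·(-1) − (6)·(17) = -98
since m = R²·52 − (-98)²:  R² = (9604 + 588) / 52 = 196
R = √196 = 14  ⇒  r_B = 14 − 6 = 8

rB=8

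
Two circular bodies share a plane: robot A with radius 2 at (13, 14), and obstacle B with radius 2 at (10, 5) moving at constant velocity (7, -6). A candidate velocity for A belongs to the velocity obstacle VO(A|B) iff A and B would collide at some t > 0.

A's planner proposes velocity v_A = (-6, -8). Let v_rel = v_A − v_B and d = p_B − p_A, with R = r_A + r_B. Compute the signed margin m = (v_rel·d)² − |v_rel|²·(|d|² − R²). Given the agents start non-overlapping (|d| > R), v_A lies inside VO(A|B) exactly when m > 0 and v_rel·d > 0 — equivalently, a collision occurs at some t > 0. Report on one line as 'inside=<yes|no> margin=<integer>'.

d = (-3, -9),  |d|² = 90;  R = 2+2 = 4,  c = 90−4² = 74
v_rel = (-13, -2),  |v_rel|² = 173;  v_rel·d = (-13)·(-3) + (-2)·(-9) = 57
173·t² − 114·t + 74 = 0  ⇒  m = 57² − 173·74 = -9553
m = -9553 < 0,  v_rel·d = 57 > 0  ⇒  outside

inside=no margin=-9553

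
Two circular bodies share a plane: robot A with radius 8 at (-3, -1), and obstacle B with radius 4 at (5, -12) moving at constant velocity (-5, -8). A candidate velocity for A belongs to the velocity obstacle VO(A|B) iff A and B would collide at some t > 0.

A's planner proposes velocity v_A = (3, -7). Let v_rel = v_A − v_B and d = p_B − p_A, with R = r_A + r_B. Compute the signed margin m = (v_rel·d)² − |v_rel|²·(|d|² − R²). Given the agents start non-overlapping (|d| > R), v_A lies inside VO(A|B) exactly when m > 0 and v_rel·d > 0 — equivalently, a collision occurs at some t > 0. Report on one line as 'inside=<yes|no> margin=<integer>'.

d = (8, -11),  |d|² = 185;  R = 8+4 = 12,  c = 185−12² = 41
v_rel = (8, 1),  |v_rel|² = 65;  v_rel·d = (8)·(8) + (1)·(-11) = 53
65·t² − 106·t + 41 = 0  ⇒  m = 53² − 65·41 = 144
m = 144 > 0,  v_rel·d = 53 > 0  ⇒  inside

inside=yes margin=144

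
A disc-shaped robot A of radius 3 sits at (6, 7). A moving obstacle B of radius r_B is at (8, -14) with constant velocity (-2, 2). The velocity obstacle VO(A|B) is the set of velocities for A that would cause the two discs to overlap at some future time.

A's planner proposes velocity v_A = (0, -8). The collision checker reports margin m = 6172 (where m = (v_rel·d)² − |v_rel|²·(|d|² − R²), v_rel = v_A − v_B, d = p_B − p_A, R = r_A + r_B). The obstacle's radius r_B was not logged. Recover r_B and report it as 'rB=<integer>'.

m = 6172
d = (2, -21);  v_rel = (2, -10),  |v_rel|² = 104
v_rel×d = (2)·(-21) − (-10)·(2) = -22
since m = R²·104 − (-22)²:  R² = (484 + 6172) / 104 = 64
R = √64 = 8  ⇒  r_B = 8 − 3 = 5

rB=5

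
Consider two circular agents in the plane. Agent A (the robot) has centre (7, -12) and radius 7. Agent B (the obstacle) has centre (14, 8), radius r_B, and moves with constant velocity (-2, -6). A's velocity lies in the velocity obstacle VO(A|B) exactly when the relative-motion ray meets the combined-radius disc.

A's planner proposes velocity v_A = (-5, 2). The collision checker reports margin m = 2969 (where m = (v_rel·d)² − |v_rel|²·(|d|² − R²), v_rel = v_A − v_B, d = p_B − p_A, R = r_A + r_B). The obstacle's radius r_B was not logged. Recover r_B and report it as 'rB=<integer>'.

m = 2969
d = (7, 20);  v_rel = (-3, 8),  |v_rel|² = 73
v_rel×d = (-3)·(20) − (8)·(7) = -116
since m = R²·73 − (-116)²:  R² = (13456 + 2969) / 73 = 225
R = √225 = 15  ⇒  r_B = 15 − 7 = 8

rB=8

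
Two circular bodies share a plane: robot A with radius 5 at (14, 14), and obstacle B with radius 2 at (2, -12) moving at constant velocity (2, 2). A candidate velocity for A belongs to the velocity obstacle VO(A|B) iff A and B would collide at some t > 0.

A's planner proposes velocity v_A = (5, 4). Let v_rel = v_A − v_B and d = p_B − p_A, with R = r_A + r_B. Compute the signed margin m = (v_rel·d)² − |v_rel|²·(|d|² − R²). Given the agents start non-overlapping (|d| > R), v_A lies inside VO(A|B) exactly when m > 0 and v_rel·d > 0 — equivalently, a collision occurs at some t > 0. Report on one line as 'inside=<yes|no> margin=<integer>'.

d = (-12, -26),  |d|² = 820;  R = 5+2 = 7,  c = 820−7² = 771
v_rel = (3, 2),  |v_rel|² = 13;  v_rel·d = (3)·(-12) + (2)·(-26) = -88
13·t² + 176·t + 771 = 0  ⇒  m = (-88)² − 13·771 = -2279
m = -2279 < 0,  v_rel·d = -88 < 0  ⇒  outside

inside=no margin=-2279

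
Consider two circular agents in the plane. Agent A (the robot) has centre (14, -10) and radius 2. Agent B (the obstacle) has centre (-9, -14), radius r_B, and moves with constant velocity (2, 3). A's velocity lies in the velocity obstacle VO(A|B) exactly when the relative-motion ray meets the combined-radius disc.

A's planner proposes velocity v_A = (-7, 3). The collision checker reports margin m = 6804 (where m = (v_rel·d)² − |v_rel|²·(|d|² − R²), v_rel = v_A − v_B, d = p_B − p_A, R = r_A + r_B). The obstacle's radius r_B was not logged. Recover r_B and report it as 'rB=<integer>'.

m = 6804
d = (-23, -4);  v_rel = (-9, 0),  |v_rel|² = 81
v_rel×d = (-9)·(-4) − (0)·(-23) = 36
since m = R²·81 − 36²:  R² = (1296 + 6804) / 81 = 100
R = √100 = 10  ⇒  r_B = 10 − 2 = 8

rB=8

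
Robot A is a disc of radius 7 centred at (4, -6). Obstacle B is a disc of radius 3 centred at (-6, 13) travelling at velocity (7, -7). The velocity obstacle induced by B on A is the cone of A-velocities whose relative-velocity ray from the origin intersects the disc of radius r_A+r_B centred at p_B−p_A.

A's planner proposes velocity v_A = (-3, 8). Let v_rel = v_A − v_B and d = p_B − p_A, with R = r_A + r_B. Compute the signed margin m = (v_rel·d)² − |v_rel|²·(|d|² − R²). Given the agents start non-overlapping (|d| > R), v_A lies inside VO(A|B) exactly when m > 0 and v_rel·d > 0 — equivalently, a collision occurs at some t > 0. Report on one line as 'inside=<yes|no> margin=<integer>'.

d = (-10, 19),  |d|² = 461;  R = 7+3 = 10,  c = 461−10² = 361
v_rel = (-10, 15),  |v_rel|² = 325;  v_rel·d = (-10)·(-10) + (15)·(19) = 385
325·t² − 770·t + 361 = 0  ⇒  m = 385² − 325·361 = 30900
m = 30900 > 0,  v_rel·d = 385 > 0  ⇒  inside

inside=yes margin=30900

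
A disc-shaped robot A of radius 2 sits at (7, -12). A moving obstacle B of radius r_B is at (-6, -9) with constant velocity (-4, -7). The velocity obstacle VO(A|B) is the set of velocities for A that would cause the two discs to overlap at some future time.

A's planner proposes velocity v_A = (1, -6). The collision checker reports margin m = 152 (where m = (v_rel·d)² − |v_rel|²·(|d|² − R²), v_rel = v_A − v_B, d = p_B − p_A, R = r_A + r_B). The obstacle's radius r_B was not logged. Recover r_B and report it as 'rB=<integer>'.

m = 152
d = (-13, 3);  v_rel = (5, 1),  |v_rel|² = 26
v_rel×d = (5)·(3) − (1)·(-13) = 28
since m = R²·26 − 28²:  R² = (784 + 152) / 26 = 36
R = √36 = 6  ⇒  r_B = 6 − 2 = 4

rB=4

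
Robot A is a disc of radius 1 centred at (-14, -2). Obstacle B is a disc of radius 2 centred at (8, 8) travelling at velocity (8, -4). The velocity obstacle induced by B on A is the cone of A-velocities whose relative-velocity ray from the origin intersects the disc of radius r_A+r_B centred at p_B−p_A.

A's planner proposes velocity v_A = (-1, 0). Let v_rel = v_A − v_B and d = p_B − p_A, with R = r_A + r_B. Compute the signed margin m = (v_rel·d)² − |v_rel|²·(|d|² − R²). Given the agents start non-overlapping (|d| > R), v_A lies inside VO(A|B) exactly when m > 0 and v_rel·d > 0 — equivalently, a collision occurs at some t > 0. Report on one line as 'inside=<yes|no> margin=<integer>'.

d = (22, 10),  |d|² = 584;  R = 1+2 = 3,  c = 584−3² = 575
v_rel = (-9, 4),  |v_rel|² = 97;  v_rel·d = (-9)·(22) + (4)·(10) = -158
97·t² + 316·t + 575 = 0  ⇒  m = (-158)² − 97·575 = -30811
m = -30811 < 0,  v_rel·d = -158 < 0  ⇒  outside

inside=no margin=-30811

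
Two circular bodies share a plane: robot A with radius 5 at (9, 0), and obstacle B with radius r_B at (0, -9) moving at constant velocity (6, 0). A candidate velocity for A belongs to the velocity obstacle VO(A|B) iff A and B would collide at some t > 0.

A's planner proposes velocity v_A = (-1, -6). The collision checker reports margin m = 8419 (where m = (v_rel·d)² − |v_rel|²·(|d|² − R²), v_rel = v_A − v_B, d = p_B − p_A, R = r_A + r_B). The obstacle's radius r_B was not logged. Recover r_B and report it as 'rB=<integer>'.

m = 8419
d = (-9, -9);  v_rel = (-7, -6),  |v_rel|² = 85
v_rel×d = (-7)·(-9) − (-6)·(-9) = 9
since m = R²·85 − 9²:  R² = (81 + 8419) / 85 = 100
R = √100 = 10  ⇒  r_B = 10 − 5 = 5

rB=5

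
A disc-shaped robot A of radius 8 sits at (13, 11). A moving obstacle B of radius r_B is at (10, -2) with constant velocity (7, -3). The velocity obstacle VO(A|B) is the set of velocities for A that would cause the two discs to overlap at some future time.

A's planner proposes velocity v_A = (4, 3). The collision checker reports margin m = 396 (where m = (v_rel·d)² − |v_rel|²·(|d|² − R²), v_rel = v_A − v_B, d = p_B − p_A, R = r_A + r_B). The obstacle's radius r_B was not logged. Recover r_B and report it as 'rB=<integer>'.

m = 396
d = (-3, -13);  v_rel = (-3, 6),  |v_rel|² = 45
v_rel×d = (-3)·(-13) − (6)·(-3) = 57
since m = R²·45 − 57²:  R² = (3249 + 396) / 45 = 81
R = √81 = 9  ⇒  r_B = 9 − 8 = 1

rB=1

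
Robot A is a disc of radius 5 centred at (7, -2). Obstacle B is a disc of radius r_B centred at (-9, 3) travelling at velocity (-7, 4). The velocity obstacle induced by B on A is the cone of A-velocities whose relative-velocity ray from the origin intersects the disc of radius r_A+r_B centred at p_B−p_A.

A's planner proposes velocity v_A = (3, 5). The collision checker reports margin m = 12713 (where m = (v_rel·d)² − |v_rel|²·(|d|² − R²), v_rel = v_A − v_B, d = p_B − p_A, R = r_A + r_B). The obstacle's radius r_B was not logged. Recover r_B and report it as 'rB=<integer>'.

m = 12713
d = (-16, 5);  v_rel = (10, 1),  |v_rel|² = 101
v_rel×d = (10)·(5) − (1)·(-16) = 66
since m = R²·101 − 66²:  R² = (4356 + 12713) / 101 = 169
R = √169 = 13  ⇒  r_B = 13 − 5 = 8

rB=8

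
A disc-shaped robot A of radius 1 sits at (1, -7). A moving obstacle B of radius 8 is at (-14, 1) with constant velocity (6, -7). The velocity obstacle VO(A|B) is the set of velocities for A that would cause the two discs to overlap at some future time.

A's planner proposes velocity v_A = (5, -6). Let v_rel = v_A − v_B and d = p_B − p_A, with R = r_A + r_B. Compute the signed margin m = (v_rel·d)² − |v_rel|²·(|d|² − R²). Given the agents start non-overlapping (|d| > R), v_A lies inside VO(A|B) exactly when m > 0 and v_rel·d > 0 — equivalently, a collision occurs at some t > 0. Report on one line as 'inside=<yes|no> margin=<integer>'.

d = (-15, 8),  |d|² = 289;  R = 1+8 = 9,  c = 289−9² = 208
v_rel = (-1, 1),  |v_rel|² = 2;  v_rel·d = (-1)·(-15) + (1)·(8) = 23
2·t² − 46·t + 208 = 0  ⇒  m = 23² − 2·208 = 113
m = 113 > 0,  v_rel·d = 23 > 0  ⇒  inside

inside=yes margin=113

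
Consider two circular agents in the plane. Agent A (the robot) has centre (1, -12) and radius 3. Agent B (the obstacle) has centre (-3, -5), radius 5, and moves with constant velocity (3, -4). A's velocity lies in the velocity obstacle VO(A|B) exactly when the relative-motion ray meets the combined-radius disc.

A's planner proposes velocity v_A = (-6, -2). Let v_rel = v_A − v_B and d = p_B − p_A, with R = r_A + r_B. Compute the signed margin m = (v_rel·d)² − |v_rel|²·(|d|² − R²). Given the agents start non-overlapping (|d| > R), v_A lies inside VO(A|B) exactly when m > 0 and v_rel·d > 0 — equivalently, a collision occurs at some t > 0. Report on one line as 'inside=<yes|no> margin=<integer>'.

d = (-4, 7),  |d|² = 65;  R = 3+5 = 8,  c = 65−8² = 1
v_rel = (-9, 2),  |v_rel|² = 85;  v_rel·d = (-9)·(-4) + (2)·(7) = 50
85·t² − 100·t + 1 = 0  ⇒  m = 50² − 85·1 = 2415
m = 2415 > 0,  v_rel·d = 50 > 0  ⇒  inside

inside=yes margin=2415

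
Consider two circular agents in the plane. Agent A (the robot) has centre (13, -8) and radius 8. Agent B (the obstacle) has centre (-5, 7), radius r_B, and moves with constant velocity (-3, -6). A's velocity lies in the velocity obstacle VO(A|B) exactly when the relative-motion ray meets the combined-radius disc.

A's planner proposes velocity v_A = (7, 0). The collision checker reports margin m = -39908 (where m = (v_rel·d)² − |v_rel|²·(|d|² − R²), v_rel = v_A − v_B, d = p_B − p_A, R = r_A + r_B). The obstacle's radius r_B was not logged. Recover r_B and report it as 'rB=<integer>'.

m = -39908
d = (-18, 15);  v_rel = (10, 6),  |v_rel|² = 136
v_rel×d = (10)·(15) − (6)·(-18) = 258
since m = R²·136 − 258²:  R² = (66564 + -39908) / 136 = 196
R = √196 = 14  ⇒  r_B = 14 − 8 = 6

rB=6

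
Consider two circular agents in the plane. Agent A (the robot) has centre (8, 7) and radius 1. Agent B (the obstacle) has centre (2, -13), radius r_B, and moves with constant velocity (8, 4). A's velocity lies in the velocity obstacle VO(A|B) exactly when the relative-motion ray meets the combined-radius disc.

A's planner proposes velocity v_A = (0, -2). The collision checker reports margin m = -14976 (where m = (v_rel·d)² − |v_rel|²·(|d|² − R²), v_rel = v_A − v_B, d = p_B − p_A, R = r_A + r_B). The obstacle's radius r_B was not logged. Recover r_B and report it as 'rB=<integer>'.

m = -14976
d = (-6, -20);  v_rel = (-8, -6),  |v_rel|² = 100
v_rel×d = (-8)·(-20) − (-6)·(-6) = 124
since m = R²·100 − 124²:  R² = (15376 + -14976) / 100 = 4
R = √4 = 2  ⇒  r_B = 2 − 1 = 1

rB=1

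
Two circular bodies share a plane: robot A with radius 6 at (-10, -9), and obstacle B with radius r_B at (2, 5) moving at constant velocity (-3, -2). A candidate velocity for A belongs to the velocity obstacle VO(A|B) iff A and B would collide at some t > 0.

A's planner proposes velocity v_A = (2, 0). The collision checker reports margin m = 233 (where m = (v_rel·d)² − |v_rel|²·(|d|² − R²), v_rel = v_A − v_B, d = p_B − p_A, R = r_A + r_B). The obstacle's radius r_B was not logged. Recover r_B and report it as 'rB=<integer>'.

m = 233
d = (12, 14);  v_rel = (5, 2),  |v_rel|² = 29
v_rel×d = (5)·(14) − (2)·(12) = 46
since m = R²·29 − 46²:  R² = (2116 + 233) / 29 = 81
R = √81 = 9  ⇒  r_B = 9 − 6 = 3

rB=3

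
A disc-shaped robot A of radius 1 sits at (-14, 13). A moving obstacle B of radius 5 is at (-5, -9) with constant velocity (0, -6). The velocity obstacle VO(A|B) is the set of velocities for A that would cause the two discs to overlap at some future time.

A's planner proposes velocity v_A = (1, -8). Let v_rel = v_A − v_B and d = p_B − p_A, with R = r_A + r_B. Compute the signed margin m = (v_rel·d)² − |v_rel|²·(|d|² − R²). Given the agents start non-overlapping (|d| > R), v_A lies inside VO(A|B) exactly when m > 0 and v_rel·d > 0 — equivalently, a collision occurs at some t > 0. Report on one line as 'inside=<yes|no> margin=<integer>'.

d = (9, -22),  |d|² = 565;  R = 1+5 = 6,  c = 565−6² = 529
v_rel = (1, -2),  |v_rel|² = 5;  v_rel·d = (1)·(9) + (-2)·(-22) = 53
5·t² − 106·t + 529 = 0  ⇒  m = 53² − 5·529 = 164
m = 164 > 0,  v_rel·d = 53 > 0  ⇒  inside

inside=yes margin=164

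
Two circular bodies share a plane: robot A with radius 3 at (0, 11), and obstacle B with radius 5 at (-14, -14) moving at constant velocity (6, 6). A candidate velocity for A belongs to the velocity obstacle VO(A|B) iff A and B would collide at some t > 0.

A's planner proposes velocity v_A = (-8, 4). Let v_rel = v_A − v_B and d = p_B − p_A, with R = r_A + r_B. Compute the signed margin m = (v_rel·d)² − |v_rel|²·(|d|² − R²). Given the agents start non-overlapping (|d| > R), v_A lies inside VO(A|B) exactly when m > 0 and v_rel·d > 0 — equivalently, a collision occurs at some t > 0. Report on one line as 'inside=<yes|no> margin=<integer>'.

d = (-14, -25),  |d|² = 821;  R = 3+5 = 8,  c = 821−8² = 757
v_rel = (-14, -2),  |v_rel|² = 200;  v_rel·d = (-14)·(-14) + (-2)·(-25) = 246
200·t² − 492·t + 757 = 0  ⇒  m = 246² − 200·757 = -90884
m = -90884 < 0,  v_rel·d = 246 > 0  ⇒  outside

inside=no margin=-90884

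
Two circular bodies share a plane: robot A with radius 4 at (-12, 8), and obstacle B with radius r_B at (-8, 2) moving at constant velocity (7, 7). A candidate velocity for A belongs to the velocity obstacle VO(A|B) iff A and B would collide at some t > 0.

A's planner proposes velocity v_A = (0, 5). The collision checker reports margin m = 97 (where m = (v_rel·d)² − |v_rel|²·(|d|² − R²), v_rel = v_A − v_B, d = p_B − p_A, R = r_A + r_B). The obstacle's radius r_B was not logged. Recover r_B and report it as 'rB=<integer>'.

m = 97
d = (4, -6);  v_rel = (-7, -2),  |v_rel|² = 53
v_rel×d = (-7)·(-6) − (-2)·(4) = 50
since m = R²·53 − 50²:  R² = (2500 + 97) / 53 = 49
R = √49 = 7  ⇒  r_B = 7 − 4 = 3

rB=3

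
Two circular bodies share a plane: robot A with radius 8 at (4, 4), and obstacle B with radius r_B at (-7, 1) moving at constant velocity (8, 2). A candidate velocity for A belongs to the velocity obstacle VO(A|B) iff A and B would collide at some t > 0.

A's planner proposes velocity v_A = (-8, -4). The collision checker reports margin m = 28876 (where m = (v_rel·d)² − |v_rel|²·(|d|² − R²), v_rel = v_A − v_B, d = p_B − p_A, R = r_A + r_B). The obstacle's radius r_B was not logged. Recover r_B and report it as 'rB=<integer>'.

m = 28876
d = (-11, -3);  v_rel = (-16, -6),  |v_rel|² = 292
v_rel×d = (-16)·(-3) − (-6)·(-11) = -18
since m = R²·292 − (-18)²:  R² = (324 + 28876) / 292 = 100
R = √100 = 10  ⇒  r_B = 10 − 8 = 2

rB=2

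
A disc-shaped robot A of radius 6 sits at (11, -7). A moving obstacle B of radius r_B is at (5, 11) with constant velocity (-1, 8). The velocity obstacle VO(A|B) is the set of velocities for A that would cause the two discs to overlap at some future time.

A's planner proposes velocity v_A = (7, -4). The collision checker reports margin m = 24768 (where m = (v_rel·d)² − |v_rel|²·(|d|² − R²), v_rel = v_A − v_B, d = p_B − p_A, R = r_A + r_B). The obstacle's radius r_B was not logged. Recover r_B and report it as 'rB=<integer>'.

m = 24768
d = (-6, 18);  v_rel = (8, -12),  |v_rel|² = 208
v_rel×d = (8)·(18) − (-12)·(-6) = 72
since m = R²·208 − 72²:  R² = (5184 + 24768) / 208 = 144
R = √144 = 12  ⇒  r_B = 12 − 6 = 6

rB=6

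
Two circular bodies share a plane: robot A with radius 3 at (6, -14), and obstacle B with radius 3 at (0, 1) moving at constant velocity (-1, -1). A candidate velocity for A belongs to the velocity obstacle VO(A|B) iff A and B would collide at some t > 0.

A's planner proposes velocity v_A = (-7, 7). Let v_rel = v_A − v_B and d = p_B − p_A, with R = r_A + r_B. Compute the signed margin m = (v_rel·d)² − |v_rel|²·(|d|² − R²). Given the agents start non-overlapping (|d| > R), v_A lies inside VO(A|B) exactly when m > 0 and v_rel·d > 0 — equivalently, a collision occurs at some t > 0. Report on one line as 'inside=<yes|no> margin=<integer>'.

d = (-6, 15),  |d|² = 261;  R = 3+3 = 6,  c = 261−6² = 225
v_rel = (-6, 8),  |v_rel|² = 100;  v_rel·d = (-6)·(-6) + (8)·(15) = 156
100·t² − 312·t + 225 = 0  ⇒  m = 156² − 100·225 = 1836
m = 1836 > 0,  v_rel·d = 156 > 0  ⇒  inside

inside=yes margin=1836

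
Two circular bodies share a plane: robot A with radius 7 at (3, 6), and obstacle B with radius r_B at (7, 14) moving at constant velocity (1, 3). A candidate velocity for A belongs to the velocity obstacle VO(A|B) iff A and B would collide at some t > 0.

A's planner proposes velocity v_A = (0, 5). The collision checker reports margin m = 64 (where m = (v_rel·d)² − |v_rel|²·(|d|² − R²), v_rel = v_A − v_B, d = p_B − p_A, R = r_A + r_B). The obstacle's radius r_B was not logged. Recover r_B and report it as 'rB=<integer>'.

m = 64
d = (4, 8);  v_rel = (-1, 2),  |v_rel|² = 5
v_rel×d = (-1)·(8) − (2)·(4) = -16
since m = R²·5 − (-16)²:  R² = (256 + 64) / 5 = 64
R = √64 = 8  ⇒  r_B = 8 − 7 = 1

rB=1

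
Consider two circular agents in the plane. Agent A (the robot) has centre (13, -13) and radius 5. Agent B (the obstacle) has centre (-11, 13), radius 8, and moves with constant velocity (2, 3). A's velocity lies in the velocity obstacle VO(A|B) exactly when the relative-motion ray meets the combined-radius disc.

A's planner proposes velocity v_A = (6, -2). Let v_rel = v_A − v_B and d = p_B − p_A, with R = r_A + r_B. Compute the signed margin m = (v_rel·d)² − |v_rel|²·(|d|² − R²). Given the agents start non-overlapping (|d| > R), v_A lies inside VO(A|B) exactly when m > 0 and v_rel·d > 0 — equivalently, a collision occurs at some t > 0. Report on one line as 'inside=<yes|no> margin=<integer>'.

d = (-24, 26),  |d|² = 1252;  R = 5+8 = 13,  c = 1252−13² = 1083
v_rel = (4, -5),  |v_rel|² = 41;  v_rel·d = (4)·(-24) + (-5)·(26) = -226
41·t² + 452·t + 1083 = 0  ⇒  m = (-226)² − 41·1083 = 6673
m = 6673 > 0,  v_rel·d = -226 < 0  ⇒  outside

inside=no margin=6673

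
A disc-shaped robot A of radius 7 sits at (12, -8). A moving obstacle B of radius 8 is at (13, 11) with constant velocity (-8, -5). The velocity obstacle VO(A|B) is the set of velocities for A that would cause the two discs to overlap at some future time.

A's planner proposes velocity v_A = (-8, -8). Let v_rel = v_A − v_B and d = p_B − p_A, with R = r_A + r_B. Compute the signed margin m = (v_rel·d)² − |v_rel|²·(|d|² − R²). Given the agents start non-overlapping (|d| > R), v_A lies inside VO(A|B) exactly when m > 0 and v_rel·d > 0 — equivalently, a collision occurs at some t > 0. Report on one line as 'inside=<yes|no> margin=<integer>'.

d = (1, 19),  |d|² = 362;  R = 7+8 = 15,  c = 362−15² = 137
v_rel = (0, -3),  |v_rel|² = 9;  v_rel·d = (0)·(1) + (-3)·(19) = -57
9·t² + 114·t + 137 = 0  ⇒  m = (-57)² − 9·137 = 2016
m = 2016 > 0,  v_rel·d = -57 < 0  ⇒  outside

inside=no margin=2016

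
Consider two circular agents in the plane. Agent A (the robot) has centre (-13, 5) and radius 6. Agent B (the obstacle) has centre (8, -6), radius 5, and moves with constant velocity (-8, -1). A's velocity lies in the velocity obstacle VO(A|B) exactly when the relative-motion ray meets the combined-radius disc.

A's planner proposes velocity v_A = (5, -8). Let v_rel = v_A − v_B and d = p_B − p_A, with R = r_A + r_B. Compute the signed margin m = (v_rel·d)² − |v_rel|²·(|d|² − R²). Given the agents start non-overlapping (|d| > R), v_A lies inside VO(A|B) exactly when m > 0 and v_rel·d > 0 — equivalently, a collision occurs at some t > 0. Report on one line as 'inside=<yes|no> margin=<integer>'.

d = (21, -11),  |d|² = 562;  R = 6+5 = 11,  c = 562−11² = 441
v_rel = (13, -7),  |v_rel|² = 218;  v_rel·d = (13)·(21) + (-7)·(-11) = 350
218·t² − 700·t + 441 = 0  ⇒  m = 350² − 218·441 = 26362
m = 26362 > 0,  v_rel·d = 350 > 0  ⇒  inside

inside=yes margin=26362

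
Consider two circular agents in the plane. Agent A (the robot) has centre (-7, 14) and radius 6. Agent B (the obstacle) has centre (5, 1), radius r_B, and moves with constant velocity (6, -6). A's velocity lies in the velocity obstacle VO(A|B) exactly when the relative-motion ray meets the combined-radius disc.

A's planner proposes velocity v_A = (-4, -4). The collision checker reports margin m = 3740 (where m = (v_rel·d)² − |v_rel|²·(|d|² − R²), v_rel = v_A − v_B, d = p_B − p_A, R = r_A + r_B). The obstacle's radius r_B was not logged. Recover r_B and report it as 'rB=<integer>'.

m = 3740
d = (12, -13);  v_rel = (-10, 2),  |v_rel|² = 104
v_rel×d = (-10)·(-13) − (2)·(12) = 106
since m = R²·104 − 106²:  R² = (11236 + 3740) / 104 = 144
R = √144 = 12  ⇒  r_B = 12 − 6 = 6

rB=6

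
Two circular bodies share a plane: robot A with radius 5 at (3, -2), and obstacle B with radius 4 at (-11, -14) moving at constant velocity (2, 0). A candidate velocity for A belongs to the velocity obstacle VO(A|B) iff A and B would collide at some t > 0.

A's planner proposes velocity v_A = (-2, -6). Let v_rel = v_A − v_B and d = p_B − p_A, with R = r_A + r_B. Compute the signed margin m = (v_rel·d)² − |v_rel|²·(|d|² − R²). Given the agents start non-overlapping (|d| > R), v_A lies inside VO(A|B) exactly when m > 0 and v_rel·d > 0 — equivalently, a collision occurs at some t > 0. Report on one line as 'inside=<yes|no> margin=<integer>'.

d = (-14, -12),  |d|² = 340;  R = 5+4 = 9,  c = 340−9² = 259
v_rel = (-4, -6),  |v_rel|² = 52;  v_rel·d = (-4)·(-14) + (-6)·(-12) = 128
52·t² − 256·t + 259 = 0  ⇒  m = 128² − 52·259 = 2916
m = 2916 > 0,  v_rel·d = 128 > 0  ⇒  inside

inside=yes margin=2916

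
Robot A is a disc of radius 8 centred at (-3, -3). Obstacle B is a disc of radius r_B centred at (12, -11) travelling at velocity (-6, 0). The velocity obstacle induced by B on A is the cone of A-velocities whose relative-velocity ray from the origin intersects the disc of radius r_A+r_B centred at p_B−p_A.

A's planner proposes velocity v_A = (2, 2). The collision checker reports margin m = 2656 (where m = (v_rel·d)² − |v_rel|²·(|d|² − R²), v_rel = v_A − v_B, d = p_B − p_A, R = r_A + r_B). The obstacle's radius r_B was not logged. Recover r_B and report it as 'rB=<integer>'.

m = 2656
d = (15, -8);  v_rel = (8, 2),  |v_rel|² = 68
v_rel×d = (8)·(-8) − (2)·(15) = -94
since m = R²·68 − (-94)²:  R² = (8836 + 2656) / 68 = 169
R = √169 = 13  ⇒  r_B = 13 − 8 = 5

rB=5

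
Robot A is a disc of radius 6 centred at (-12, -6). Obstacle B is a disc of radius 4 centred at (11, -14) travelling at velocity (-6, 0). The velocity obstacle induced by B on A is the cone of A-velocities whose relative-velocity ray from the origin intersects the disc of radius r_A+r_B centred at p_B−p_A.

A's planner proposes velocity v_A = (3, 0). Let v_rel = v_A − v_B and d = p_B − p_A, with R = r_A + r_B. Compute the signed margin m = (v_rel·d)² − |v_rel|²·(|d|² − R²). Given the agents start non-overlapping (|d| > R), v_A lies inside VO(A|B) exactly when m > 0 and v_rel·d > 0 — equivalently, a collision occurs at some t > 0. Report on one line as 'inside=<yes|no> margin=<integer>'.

d = (23, -8),  |d|² = 593;  R = 6+4 = 10,  c = 593−10² = 493
v_rel = (9, 0),  |v_rel|² = 81;  v_rel·d = (9)·(23) + (0)·(-8) = 207
81·t² − 414·t + 493 = 0  ⇒  m = 207² − 81·493 = 2916
m = 2916 > 0,  v_rel·d = 207 > 0  ⇒  inside

inside=yes margin=2916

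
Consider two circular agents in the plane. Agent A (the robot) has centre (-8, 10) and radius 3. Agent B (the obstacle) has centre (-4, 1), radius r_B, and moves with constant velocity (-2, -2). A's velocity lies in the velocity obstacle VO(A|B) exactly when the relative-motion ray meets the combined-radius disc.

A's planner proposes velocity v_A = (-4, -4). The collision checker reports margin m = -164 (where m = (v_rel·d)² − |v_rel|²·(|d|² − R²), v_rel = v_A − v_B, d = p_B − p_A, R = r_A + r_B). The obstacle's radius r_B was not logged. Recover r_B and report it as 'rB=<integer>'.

m = -164
d = (4, -9);  v_rel = (-2, -2),  |v_rel|² = 8
v_rel×d = (-2)·(-9) − (-2)·(4) = 26
since m = R²·8 − 26²:  R² = (676 + -164) / 8 = 64
R = √64 = 8  ⇒  r_B = 8 − 3 = 5

rB=5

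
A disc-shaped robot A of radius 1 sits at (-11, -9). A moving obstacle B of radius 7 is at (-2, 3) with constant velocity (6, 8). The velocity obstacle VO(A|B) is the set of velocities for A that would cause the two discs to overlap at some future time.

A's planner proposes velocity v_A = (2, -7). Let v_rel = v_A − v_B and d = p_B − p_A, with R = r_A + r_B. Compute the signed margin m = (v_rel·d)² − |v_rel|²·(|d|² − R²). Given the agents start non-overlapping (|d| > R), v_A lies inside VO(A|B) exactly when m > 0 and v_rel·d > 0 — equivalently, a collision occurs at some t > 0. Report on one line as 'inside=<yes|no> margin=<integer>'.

d = (9, 12),  |d|² = 225;  R = 1+7 = 8,  c = 225−8² = 161
v_rel = (-4, -15),  |v_rel|² = 241;  v_rel·d = (-4)·(9) + (-15)·(12) = -216
241·t² + 432·t + 161 = 0  ⇒  m = (-216)² − 241·161 = 7855
m = 7855 > 0,  v_rel·d = -216 < 0  ⇒  outside

inside=no margin=7855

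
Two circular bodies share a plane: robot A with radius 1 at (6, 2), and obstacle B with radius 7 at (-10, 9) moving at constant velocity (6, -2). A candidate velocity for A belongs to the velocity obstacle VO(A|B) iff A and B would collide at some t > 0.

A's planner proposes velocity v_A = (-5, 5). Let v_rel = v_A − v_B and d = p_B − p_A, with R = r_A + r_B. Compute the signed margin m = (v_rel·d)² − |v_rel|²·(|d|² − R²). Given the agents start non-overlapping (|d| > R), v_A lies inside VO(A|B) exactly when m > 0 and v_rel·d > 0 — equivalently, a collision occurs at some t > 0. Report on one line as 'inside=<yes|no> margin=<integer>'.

d = (-16, 7),  |d|² = 305;  R = 1+7 = 8,  c = 305−8² = 241
v_rel = (-11, 7),  |v_rel|² = 170;  v_rel·d = (-11)·(-16) + (7)·(7) = 225
170·t² − 450·t + 241 = 0  ⇒  m = 225² − 170·241 = 9655
m = 9655 > 0,  v_rel·d = 225 > 0  ⇒  inside

inside=yes margin=9655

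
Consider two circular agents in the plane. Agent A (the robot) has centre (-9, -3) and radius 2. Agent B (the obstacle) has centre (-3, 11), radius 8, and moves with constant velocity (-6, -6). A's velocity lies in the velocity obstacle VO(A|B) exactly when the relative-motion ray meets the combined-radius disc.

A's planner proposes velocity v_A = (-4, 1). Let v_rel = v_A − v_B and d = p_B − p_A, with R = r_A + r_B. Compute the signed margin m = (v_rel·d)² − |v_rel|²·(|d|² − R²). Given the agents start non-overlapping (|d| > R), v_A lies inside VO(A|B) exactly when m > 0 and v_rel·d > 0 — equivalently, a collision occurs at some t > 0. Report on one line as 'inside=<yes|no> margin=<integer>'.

d = (6, 14),  |d|² = 232;  R = 2+8 = 10,  c = 232−10² = 132
v_rel = (2, 7),  |v_rel|² = 53;  v_rel·d = (2)·(6) + (7)·(14) = 110
53·t² − 220·t + 132 = 0  ⇒  m = 110² − 53·132 = 5104
m = 5104 > 0,  v_rel·d = 110 > 0  ⇒  inside

inside=yes margin=5104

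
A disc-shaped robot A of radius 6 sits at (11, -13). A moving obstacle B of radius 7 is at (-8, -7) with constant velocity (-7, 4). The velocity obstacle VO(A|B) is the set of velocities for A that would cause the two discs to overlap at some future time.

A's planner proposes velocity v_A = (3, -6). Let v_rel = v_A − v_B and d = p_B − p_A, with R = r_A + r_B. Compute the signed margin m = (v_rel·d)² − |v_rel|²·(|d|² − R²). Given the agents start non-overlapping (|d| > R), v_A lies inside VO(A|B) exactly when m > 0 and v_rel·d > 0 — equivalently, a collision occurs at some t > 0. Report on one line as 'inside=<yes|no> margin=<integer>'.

d = (-19, 6),  |d|² = 397;  R = 6+7 = 13,  c = 397−13² = 228
v_rel = (10, -10),  |v_rel|² = 200;  v_rel·d = (10)·(-19) + (-10)·(6) = -250
200·t² + 500·t + 228 = 0  ⇒  m = (-250)² − 200·228 = 16900
m = 16900 > 0,  v_rel·d = -250 < 0  ⇒  outside

inside=no margin=16900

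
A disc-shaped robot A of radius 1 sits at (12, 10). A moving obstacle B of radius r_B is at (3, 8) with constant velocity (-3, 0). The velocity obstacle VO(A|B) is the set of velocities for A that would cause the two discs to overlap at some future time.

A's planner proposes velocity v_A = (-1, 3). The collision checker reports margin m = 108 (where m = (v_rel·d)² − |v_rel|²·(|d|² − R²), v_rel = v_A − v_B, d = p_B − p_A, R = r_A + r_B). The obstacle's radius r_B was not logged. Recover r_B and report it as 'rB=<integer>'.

m = 108
d = (-9, -2);  v_rel = (2, 3),  |v_rel|² = 13
v_rel×d = (2)·(-2) − (3)·(-9) = 23
since m = R²·13 − 23²:  R² = (529 + 108) / 13 = 49
R = √49 = 7  ⇒  r_B = 7 − 1 = 6

rB=6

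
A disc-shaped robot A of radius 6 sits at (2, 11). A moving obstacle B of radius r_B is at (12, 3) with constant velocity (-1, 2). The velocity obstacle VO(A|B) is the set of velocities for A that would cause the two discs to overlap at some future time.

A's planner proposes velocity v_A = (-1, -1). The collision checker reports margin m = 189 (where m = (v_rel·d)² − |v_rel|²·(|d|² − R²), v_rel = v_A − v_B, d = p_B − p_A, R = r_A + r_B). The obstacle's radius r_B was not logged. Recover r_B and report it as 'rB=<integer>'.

m = 189
d = (10, -8);  v_rel = (0, -3),  |v_rel|² = 9
v_rel×d = (0)·(-8) − (-3)·(10) = 30
since m = R²·9 − 30²:  R² = (900 + 189) / 9 = 121
R = √121 = 11  ⇒  r_B = 11 − 6 = 5

rB=5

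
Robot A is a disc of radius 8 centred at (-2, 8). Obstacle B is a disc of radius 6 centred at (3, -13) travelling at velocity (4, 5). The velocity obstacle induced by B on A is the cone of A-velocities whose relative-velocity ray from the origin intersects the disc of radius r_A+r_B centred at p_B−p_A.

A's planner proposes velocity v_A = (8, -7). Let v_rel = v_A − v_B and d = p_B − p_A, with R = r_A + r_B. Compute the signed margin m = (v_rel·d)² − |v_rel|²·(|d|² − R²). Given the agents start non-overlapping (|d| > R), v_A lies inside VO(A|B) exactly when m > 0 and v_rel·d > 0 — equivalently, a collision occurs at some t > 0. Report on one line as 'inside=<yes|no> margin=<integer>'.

d = (5, -21),  |d|² = 466;  R = 8+6 = 14,  c = 466−14² = 270
v_rel = (4, -12),  |v_rel|² = 160;  v_rel·d = (4)·(5) + (-12)·(-21) = 272
160·t² − 544·t + 270 = 0  ⇒  m = 272² − 160·270 = 30784
m = 30784 > 0,  v_rel·d = 272 > 0  ⇒  inside

inside=yes margin=30784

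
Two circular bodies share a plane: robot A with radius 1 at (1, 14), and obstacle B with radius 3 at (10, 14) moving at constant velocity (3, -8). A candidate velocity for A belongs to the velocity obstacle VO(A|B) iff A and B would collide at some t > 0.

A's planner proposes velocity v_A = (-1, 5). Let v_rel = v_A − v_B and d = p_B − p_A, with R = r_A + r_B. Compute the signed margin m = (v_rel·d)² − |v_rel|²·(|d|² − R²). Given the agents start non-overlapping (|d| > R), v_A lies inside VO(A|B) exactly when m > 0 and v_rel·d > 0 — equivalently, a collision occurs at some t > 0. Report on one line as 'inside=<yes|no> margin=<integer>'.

d = (9, 0),  |d|² = 81;  R = 1+3 = 4,  c = 81−4² = 65
v_rel = (-4, 13),  |v_rel|² = 185;  v_rel·d = (-4)·(9) + (13)·(0) = -36
185·t² + 72·t + 65 = 0  ⇒  m = (-36)² − 185·65 = -10729
m = -10729 < 0,  v_rel·d = -36 < 0  ⇒  outside

inside=no margin=-10729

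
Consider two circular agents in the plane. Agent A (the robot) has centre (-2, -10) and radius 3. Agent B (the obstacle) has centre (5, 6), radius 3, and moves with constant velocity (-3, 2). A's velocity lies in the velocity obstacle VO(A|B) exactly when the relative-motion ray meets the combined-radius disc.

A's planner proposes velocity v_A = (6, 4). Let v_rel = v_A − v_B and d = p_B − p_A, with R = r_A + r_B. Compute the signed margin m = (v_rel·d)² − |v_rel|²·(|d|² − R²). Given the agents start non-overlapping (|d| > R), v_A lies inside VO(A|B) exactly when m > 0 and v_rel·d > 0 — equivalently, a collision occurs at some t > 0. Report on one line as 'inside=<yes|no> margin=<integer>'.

d = (7, 16),  |d|² = 305;  R = 3+3 = 6,  c = 305−6² = 269
v_rel = (9, 2),  |v_rel|² = 85;  v_rel·d = (9)·(7) + (2)·(16) = 95
85·t² − 190·t + 269 = 0  ⇒  m = 95² − 85·269 = -13840
m = -13840 < 0,  v_rel·d = 95 > 0  ⇒  outside

inside=no margin=-13840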